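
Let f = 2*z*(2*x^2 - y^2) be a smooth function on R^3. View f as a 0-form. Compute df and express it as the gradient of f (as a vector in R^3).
df = (8*x*z) dx + (-4*y*z) dy + (4*x^2 - 2*y^2) dz; grad f = (8*x*z, -4*y*z, 4*x^2 - 2*y^2)

For a 0-form f, d f = (∂f/∂x) dx + (∂f/∂y) dy + (∂f/∂z) dz. The components of the vector representation are exactly the entries of grad f in Cartesian coordinates:
  ∂f/∂x = 8*x*z
  ∂f/∂y = -4*y*z
  ∂f/∂z = 4*x^2 - 2*y^2.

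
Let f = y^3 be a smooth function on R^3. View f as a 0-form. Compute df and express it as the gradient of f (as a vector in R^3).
df = (0) dx + (3*y^2) dy + (0) dz; grad f = (0, 3*y^2, 0)

For a 0-form f, d f = (∂f/∂x) dx + (∂f/∂y) dy + (∂f/∂z) dz. The components of the vector representation are exactly the entries of grad f in Cartesian coordinates:
  ∂f/∂x = 0
  ∂f/∂y = 3*y^2
  ∂f/∂z = 0.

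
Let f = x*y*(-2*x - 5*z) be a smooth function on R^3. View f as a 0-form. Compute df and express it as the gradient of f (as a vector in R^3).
df = (y*(-4*x - 5*z)) dx + (x*(-2*x - 5*z)) dy + (-5*x*y) dz; grad f = (y*(-4*x - 5*z), x*(-2*x - 5*z), -5*x*y)

For a 0-form f, d f = (∂f/∂x) dx + (∂f/∂y) dy + (∂f/∂z) dz. The components of the vector representation are exactly the entries of grad f in Cartesian coordinates:
  ∂f/∂x = y*(-4*x - 5*z)
  ∂f/∂y = x*(-2*x - 5*z)
  ∂f/∂z = -5*x*y.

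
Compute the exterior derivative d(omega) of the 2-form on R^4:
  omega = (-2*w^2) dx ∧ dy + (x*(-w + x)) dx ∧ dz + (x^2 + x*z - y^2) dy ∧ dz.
d(omega) = (-4*w) dx ∧ dy ∧ dw + (-x) dx ∧ dz ∧ dw + (2*x + z) dx ∧ dy ∧ dz

For a 2-form omega = sum_{i<j} g_{ij} dx_i ∧ dx_j, the exterior derivative is
  d(omega) = sum_{i<j} d(g_{ij}) ∧ dx_i ∧ dx_j = sum_{i<j, k} (∂g_{ij}/∂x_k) dx_k ∧ dx_i ∧ dx_j.
Expand each term, using dx_k ∧ dx_i ∧ dx_j = sgn(permutation) dx_{(a)} ∧ dx_{(b)} ∧ dx_{(c)} with (a < b < c) sorted:
  d(-2*w^2) includes (∂/∂w)(-2*w^2) dw = (-4*w) dw, which multiplied by dx ∧ dy gives (-4*w) dx ∧ dy ∧ dw
  d(x*(-w + x)) includes (∂/∂w)(x*(-w + x)) dw = (-x) dw, which multiplied by dx ∧ dz gives (-x) dx ∧ dz ∧ dw
  d(x^2 + x*z - y^2) includes (∂/∂x)(x^2 + x*z - y^2) dx = (2*x + z) dx, which multiplied by dy ∧ dz gives (2*x + z) dx ∧ dy ∧ dz
Collecting like 3-forms: d(omega) = (-4*w) dx ∧ dy ∧ dw + (-x) dx ∧ dz ∧ dw + (2*x + z) dx ∧ dy ∧ dz.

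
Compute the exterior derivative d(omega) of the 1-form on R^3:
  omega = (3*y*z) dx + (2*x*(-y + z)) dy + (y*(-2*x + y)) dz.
d(omega) = (-2*y - z) dx ∧ dy + (-5*y) dx ∧ dz + (-4*x + 2*y) dy ∧ dz

For a 1-form omega = sum_i f_i dx_i, the exterior derivative is
  d(omega) = sum_{i < j} (∂f_j/∂x_i - ∂f_i/∂x_j) dx_i ∧ dx_j.
  coefficient of dx ∧ dy: ∂f_2/∂x - ∂f_1/∂y = ∂(2*x*(-y + z))/∂x - ∂(3*y*z)/∂y = -2*y - z
  coefficient of dx ∧ dz: ∂f_3/∂x - ∂f_1/∂z = ∂(y*(-2*x + y))/∂x - ∂(3*y*z)/∂z = -5*y
  coefficient of dy ∧ dz: ∂f_3/∂y - ∂f_2/∂z = ∂(y*(-2*x + y))/∂y - ∂(2*x*(-y + z))/∂z = -4*x + 2*y
Assembling: d(omega) = (-2*y - z) dx ∧ dy + (-5*y) dx ∧ dz + (-4*x + 2*y) dy ∧ dz.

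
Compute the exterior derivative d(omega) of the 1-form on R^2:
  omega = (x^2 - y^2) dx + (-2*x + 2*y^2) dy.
d(omega) = (2*y - 2) dx ∧ dy

For a 1-form omega = sum_i f_i dx_i, the exterior derivative is
  d(omega) = sum_{i < j} (∂f_j/∂x_i - ∂f_i/∂x_j) dx_i ∧ dx_j.
  coefficient of dx ∧ dy: ∂f_2/∂x - ∂f_1/∂y = ∂(-2*x + 2*y^2)/∂x - ∂(x^2 - y^2)/∂y = 2*y - 2
Assembling: d(omega) = (2*y - 2) dx ∧ dy.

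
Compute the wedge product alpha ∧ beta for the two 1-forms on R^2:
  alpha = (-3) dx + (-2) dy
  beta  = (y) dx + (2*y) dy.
alpha ∧ beta = (-4*y) dx ∧ dy

Distribute the wedge, using dx_i ∧ dx_j = -dx_j ∧ dx_i and dx_i ∧ dx_i = 0. For each pair (i, j) with i < j, the coefficient of dx_i ∧ dx_j in alpha ∧ beta is (alpha_i * beta_j - alpha_j * beta_i). Collecting: alpha ∧ beta = (-4*y) dx ∧ dy.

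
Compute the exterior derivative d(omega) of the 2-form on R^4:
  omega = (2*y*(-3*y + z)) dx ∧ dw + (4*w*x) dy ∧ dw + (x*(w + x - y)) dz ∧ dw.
d(omega) = (4*w + 12*y - 2*z) dx ∧ dy ∧ dw + (w + 2*x - 3*y) dx ∧ dz ∧ dw + (-x) dy ∧ dz ∧ dw

For a 2-form omega = sum_{i<j} g_{ij} dx_i ∧ dx_j, the exterior derivative is
  d(omega) = sum_{i<j} d(g_{ij}) ∧ dx_i ∧ dx_j = sum_{i<j, k} (∂g_{ij}/∂x_k) dx_k ∧ dx_i ∧ dx_j.
Expand each term, using dx_k ∧ dx_i ∧ dx_j = sgn(permutation) dx_{(a)} ∧ dx_{(b)} ∧ dx_{(c)} with (a < b < c) sorted:
  d(2*y*(-3*y + z)) includes (∂/∂y)(2*y*(-3*y + z)) dy = (-12*y + 2*z) dy, which multiplied by dx ∧ dw gives (12*y - 2*z) dx ∧ dy ∧ dw
  d(2*y*(-3*y + z)) includes (∂/∂z)(2*y*(-3*y + z)) dz = (2*y) dz, which multiplied by dx ∧ dw gives (-2*y) dx ∧ dz ∧ dw
  d(4*w*x) includes (∂/∂x)(4*w*x) dx = (4*w) dx, which multiplied by dy ∧ dw gives (4*w) dx ∧ dy ∧ dw
  d(x*(w + x - y)) includes (∂/∂x)(x*(w + x - y)) dx = (w + 2*x - y) dx, which multiplied by dz ∧ dw gives (w + 2*x - y) dx ∧ dz ∧ dw
  d(x*(w + x - y)) includes (∂/∂y)(x*(w + x - y)) dy = (-x) dy, which multiplied by dz ∧ dw gives (-x) dy ∧ dz ∧ dw
Collecting like 3-forms: d(omega) = (4*w + 12*y - 2*z) dx ∧ dy ∧ dw + (w + 2*x - 3*y) dx ∧ dz ∧ dw + (-x) dy ∧ dz ∧ dw.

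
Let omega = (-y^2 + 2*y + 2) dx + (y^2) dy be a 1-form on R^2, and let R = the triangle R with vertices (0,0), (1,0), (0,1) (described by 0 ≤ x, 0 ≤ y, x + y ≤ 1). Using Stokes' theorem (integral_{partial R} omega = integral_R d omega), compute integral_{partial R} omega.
integral_(partial R) omega = -2/3

Stokes: integral_partial_R omega = integral_R d omega with d omega = (∂Q/∂x - ∂P/∂y) dx ∧ dy.
  ∂Q/∂x = 0
  ∂P/∂y = 2 - 2*y
  integrand = ∂Q/∂x - ∂P/∂y = 2*y - 2.
Integrating over R: integral_0^1 integral_0^{1-x} (2*y - 2) dy dx = -2/3.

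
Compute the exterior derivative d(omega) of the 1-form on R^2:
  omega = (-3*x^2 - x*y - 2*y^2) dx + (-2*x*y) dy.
d(omega) = (x + 2*y) dx ∧ dy

For a 1-form omega = sum_i f_i dx_i, the exterior derivative is
  d(omega) = sum_{i < j} (∂f_j/∂x_i - ∂f_i/∂x_j) dx_i ∧ dx_j.
  coefficient of dx ∧ dy: ∂f_2/∂x - ∂f_1/∂y = ∂(-2*x*y)/∂x - ∂(-3*x^2 - x*y - 2*y^2)/∂y = x + 2*y
Assembling: d(omega) = (x + 2*y) dx ∧ dy.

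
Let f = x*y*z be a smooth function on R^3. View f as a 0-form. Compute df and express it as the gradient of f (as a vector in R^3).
df = (y*z) dx + (x*z) dy + (x*y) dz; grad f = (y*z, x*z, x*y)

For a 0-form f, d f = (∂f/∂x) dx + (∂f/∂y) dy + (∂f/∂z) dz. The components of the vector representation are exactly the entries of grad f in Cartesian coordinates:
  ∂f/∂x = y*z
  ∂f/∂y = x*z
  ∂f/∂z = x*y.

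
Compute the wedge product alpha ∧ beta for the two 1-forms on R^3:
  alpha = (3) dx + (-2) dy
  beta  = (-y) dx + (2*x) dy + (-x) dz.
alpha ∧ beta = (6*x - 2*y) dx ∧ dy + (-3*x) dx ∧ dz + (2*x) dy ∧ dz

Distribute the wedge, using dx_i ∧ dx_j = -dx_j ∧ dx_i and dx_i ∧ dx_i = 0. For each pair (i, j) with i < j, the coefficient of dx_i ∧ dx_j in alpha ∧ beta is (alpha_i * beta_j - alpha_j * beta_i). Collecting: alpha ∧ beta = (6*x - 2*y) dx ∧ dy + (-3*x) dx ∧ dz + (2*x) dy ∧ dz.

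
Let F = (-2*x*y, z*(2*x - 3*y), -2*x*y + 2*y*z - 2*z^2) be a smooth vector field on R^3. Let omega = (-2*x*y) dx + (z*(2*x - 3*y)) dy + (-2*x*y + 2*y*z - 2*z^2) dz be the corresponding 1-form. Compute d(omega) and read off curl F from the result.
d(omega) = (-4*x + 3*y + 2*z) dy ∧ dz + (2*y) dz ∧ dx + (2*x + 2*z) dx ∧ dy; curl F = (-4*x + 3*y + 2*z, 2*y, 2*x + 2*z)

d omega = sum_{i<j} (∂f_j/∂x_i - ∂f_i/∂x_j) dx_i ∧ dx_j. Under the identification (dy ∧ dz, dz ∧ dx, dx ∧ dy) ↔ (e_x, e_y, e_z), the coefficients are exactly the components of curl F. Compute:
  ∂R/∂y - ∂Q/∂z = (-2*x + 2*z) - (2*x - 3*y) = -4*x + 3*y + 2*z
  ∂P/∂z - ∂R/∂x = (0) - (-2*y) = 2*y
  ∂Q/∂x - ∂P/∂y = (2*z) - (-2*x) = 2*x + 2*z.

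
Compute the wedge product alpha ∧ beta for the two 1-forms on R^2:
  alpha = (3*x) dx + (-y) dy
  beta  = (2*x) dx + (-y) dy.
alpha ∧ beta = (-x*y) dx ∧ dy

Distribute the wedge, using dx_i ∧ dx_j = -dx_j ∧ dx_i and dx_i ∧ dx_i = 0. For each pair (i, j) with i < j, the coefficient of dx_i ∧ dx_j in alpha ∧ beta is (alpha_i * beta_j - alpha_j * beta_i). Collecting: alpha ∧ beta = (-x*y) dx ∧ dy.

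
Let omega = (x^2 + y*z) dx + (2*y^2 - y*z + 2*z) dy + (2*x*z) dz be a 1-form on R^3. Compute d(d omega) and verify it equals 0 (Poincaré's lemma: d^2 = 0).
d(d omega) = 0

Step 1: d omega = sum_{i<j} (∂f_j/∂x_i - ∂f_i/∂x_j) dx_i ∧ dx_j:
  coeff of dx ∧ dy: -z
  coeff of dx ∧ dz: -y + 2*z
  coeff of dy ∧ dz: y - 2
Step 2: Apply d again to each 2-form coefficient. The only possible 3-form in R^3 is dx ∧ dy ∧ dz, with coefficient
  ∂(coeff of dy∧dz)/∂x - ∂(coeff of dx∧dz)/∂y + ∂(coeff of dx∧dy)/∂z
  = ∂/∂x (y - 2) - ∂/∂y (-y + 2*z) + ∂/∂z (-z).
Each of these terms simplifies to sums of mixed partials that cancel in pairs. The result is 0 (by equality of mixed partials for smooth functions — Schwarz / Clairaut).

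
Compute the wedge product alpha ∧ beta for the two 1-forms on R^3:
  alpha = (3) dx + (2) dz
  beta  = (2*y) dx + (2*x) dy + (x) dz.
alpha ∧ beta = (6*x) dx ∧ dy + (3*x - 4*y) dx ∧ dz + (-4*x) dy ∧ dz

Distribute the wedge, using dx_i ∧ dx_j = -dx_j ∧ dx_i and dx_i ∧ dx_i = 0. For each pair (i, j) with i < j, the coefficient of dx_i ∧ dx_j in alpha ∧ beta is (alpha_i * beta_j - alpha_j * beta_i). Collecting: alpha ∧ beta = (6*x) dx ∧ dy + (3*x - 4*y) dx ∧ dz + (-4*x) dy ∧ dz.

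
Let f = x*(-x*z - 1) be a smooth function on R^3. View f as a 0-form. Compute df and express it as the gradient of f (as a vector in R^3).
df = (-2*x*z - 1) dx + (0) dy + (-x^2) dz; grad f = (-2*x*z - 1, 0, -x^2)

For a 0-form f, d f = (∂f/∂x) dx + (∂f/∂y) dy + (∂f/∂z) dz. The components of the vector representation are exactly the entries of grad f in Cartesian coordinates:
  ∂f/∂x = -2*x*z - 1
  ∂f/∂y = 0
  ∂f/∂z = -x^2.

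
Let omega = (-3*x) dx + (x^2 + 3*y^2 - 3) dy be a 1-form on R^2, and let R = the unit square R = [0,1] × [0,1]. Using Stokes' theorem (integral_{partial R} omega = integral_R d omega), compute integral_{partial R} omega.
integral_(partial R) omega = 1

Stokes: integral_partial_R omega = integral_R d omega with d omega = (∂Q/∂x - ∂P/∂y) dx ∧ dy.
  ∂Q/∂x = 2*x
  ∂P/∂y = 0
  integrand = ∂Q/∂x - ∂P/∂y = 2*x.
Integrating over R: integral_0^1 integral_0^1 (2*x) dx dy = 1.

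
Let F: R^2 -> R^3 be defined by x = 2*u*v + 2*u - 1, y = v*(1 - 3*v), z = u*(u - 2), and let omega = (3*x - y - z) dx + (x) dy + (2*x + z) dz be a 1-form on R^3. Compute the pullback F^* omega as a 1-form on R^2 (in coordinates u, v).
F^* omega = (2*u^3 + 6*u^2*v + 12*u*v^2 + 20*u*v + 8*u + 6*v^3 + 4*v^2 - 8*v - 2) du + (-2*u^3 + 12*u^2*v + 16*u^2 - 6*u*v^2 - 12*u*v - 4*u + 6*v - 1) dv

Using F^*(f dg) = (f ∘ F) d(g ∘ F), substitute each coordinate x_i by F_i(u, v) in f_i, and replace dx_i by d F_i = (∂F_i/∂u) du + (∂F_i/∂v) dv.
  For the x component: f_1(F) = -u^2 + 6*u*v + 8*u + 3*v^2 - v - 3; d F_1 = (2*v + 2) du + (2*u) dv
  For the y component: f_2(F) = 2*u*v + 2*u - 1; d F_2 = (0) du + (1 - 6*v) dv
  For the z component: f_3(F) = u^2 + 4*u*v + 2*u - 2; d F_3 = (2*u - 2) du + (0) dv
Combining and collecting du, dv coefficients:
  coeff of du: 2*u^3 + 6*u^2*v + 12*u*v^2 + 20*u*v + 8*u + 6*v^3 + 4*v^2 - 8*v - 2
  coeff of dv: -2*u^3 + 12*u^2*v + 16*u^2 - 6*u*v^2 - 12*u*v - 4*u + 6*v - 1
F^* omega = (2*u^3 + 6*u^2*v + 12*u*v^2 + 20*u*v + 8*u + 6*v^3 + 4*v^2 - 8*v - 2) du + (-2*u^3 + 12*u^2*v + 16*u^2 - 6*u*v^2 - 12*u*v - 4*u + 6*v - 1) dv.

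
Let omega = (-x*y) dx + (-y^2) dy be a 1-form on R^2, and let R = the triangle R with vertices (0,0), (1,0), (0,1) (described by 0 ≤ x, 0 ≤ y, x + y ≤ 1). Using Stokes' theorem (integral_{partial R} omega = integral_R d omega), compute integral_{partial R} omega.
integral_(partial R) omega = 1/6

Stokes: integral_partial_R omega = integral_R d omega with d omega = (∂Q/∂x - ∂P/∂y) dx ∧ dy.
  ∂Q/∂x = 0
  ∂P/∂y = -x
  integrand = ∂Q/∂x - ∂P/∂y = x.
Integrating over R: integral_0^1 integral_0^{1-x} (x) dy dx = 1/6.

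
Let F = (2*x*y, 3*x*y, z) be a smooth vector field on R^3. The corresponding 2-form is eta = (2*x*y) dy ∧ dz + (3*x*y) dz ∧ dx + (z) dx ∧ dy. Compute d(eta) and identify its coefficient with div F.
d(eta) = (3*x + 2*y + 1) dx ∧ dy ∧ dz; div F = 3*x + 2*y + 1

For a 2-form in R^3 of the form above, applying d gives a 3-form with coefficient ∂P/∂x + ∂Q/∂y + ∂R/∂z:
  ∂P/∂x = 2*y
  ∂Q/∂y = 3*x
  ∂R/∂z = 1
Sum = 3*x + 2*y + 1, which is exactly div F.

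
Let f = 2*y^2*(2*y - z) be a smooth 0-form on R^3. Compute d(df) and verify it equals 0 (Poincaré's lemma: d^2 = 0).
d(df) = 0

Step 1: df = sum_i (∂f/∂x_i) dx_i = (0) dx + (4*y*(3*y - z)) dy + (-2*y^2) dz.
Step 2: Apply d again. Using the 1-form formula, the coefficient of dx ∧ dy in d(df) is ∂^2 f/∂x ∂y - ∂^2 f/∂y ∂x = (0) - (0) = 0 (equality of mixed partials for smooth f).
Similarly for dx ∧ dz and dy ∧ dz — all coefficients vanish. So d(df) = 0.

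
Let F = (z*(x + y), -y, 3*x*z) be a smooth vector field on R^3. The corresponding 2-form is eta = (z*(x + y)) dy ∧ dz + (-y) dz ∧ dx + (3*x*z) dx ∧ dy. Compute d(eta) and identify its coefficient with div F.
d(eta) = (3*x + z - 1) dx ∧ dy ∧ dz; div F = 3*x + z - 1

For a 2-form in R^3 of the form above, applying d gives a 3-form with coefficient ∂P/∂x + ∂Q/∂y + ∂R/∂z:
  ∂P/∂x = z
  ∂Q/∂y = -1
  ∂R/∂z = 3*x
Sum = 3*x + z - 1, which is exactly div F.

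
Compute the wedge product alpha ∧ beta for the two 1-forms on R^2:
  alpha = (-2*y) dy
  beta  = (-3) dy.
alpha ∧ beta = 0

Distribute the wedge, using dx_i ∧ dx_j = -dx_j ∧ dx_i and dx_i ∧ dx_i = 0. For each pair (i, j) with i < j, the coefficient of dx_i ∧ dx_j in alpha ∧ beta is (alpha_i * beta_j - alpha_j * beta_i). Collecting: alpha ∧ beta = 0.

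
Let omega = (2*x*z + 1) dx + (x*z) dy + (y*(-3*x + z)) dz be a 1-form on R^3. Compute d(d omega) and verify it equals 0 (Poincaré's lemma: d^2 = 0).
d(d omega) = 0

Step 1: d omega = sum_{i<j} (∂f_j/∂x_i - ∂f_i/∂x_j) dx_i ∧ dx_j:
  coeff of dx ∧ dy: z
  coeff of dx ∧ dz: -2*x - 3*y
  coeff of dy ∧ dz: -4*x + z
Step 2: Apply d again to each 2-form coefficient. The only possible 3-form in R^3 is dx ∧ dy ∧ dz, with coefficient
  ∂(coeff of dy∧dz)/∂x - ∂(coeff of dx∧dz)/∂y + ∂(coeff of dx∧dy)/∂z
  = ∂/∂x (-4*x + z) - ∂/∂y (-2*x - 3*y) + ∂/∂z (z).
Each of these terms simplifies to sums of mixed partials that cancel in pairs. The result is 0 (by equality of mixed partials for smooth functions — Schwarz / Clairaut).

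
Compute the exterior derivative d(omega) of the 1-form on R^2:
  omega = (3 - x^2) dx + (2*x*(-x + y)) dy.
d(omega) = (-4*x + 2*y) dx ∧ dy

For a 1-form omega = sum_i f_i dx_i, the exterior derivative is
  d(omega) = sum_{i < j} (∂f_j/∂x_i - ∂f_i/∂x_j) dx_i ∧ dx_j.
  coefficient of dx ∧ dy: ∂f_2/∂x - ∂f_1/∂y = ∂(2*x*(-x + y))/∂x - ∂(3 - x^2)/∂y = -4*x + 2*y
Assembling: d(omega) = (-4*x + 2*y) dx ∧ dy.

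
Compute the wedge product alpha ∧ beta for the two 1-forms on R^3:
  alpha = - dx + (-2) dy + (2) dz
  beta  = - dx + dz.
alpha ∧ beta = (1) dx ∧ dz + (-2) dx ∧ dy + (-2) dy ∧ dz

Distribute the wedge, using dx_i ∧ dx_j = -dx_j ∧ dx_i and dx_i ∧ dx_i = 0. For each pair (i, j) with i < j, the coefficient of dx_i ∧ dx_j in alpha ∧ beta is (alpha_i * beta_j - alpha_j * beta_i). Collecting: alpha ∧ beta = (1) dx ∧ dz + (-2) dx ∧ dy + (-2) dy ∧ dz.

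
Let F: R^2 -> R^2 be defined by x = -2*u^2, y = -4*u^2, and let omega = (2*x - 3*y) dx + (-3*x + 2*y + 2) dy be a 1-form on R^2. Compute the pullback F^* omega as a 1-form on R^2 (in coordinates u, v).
F^* omega = (16*u*(-u^2 - 1)) du

Using F^*(f dg) = (f ∘ F) d(g ∘ F), substitute each coordinate x_i by F_i(u, v) in f_i, and replace dx_i by d F_i = (∂F_i/∂u) du + (∂F_i/∂v) dv.
  For the x component: f_1(F) = 8*u^2; d F_1 = (-4*u) du + (0) dv
  For the y component: f_2(F) = 2 - 2*u^2; d F_2 = (-8*u) du + (0) dv
Combining and collecting du, dv coefficients:
  coeff of du: 16*u*(-u^2 - 1)
  coeff of dv: 0
F^* omega = (16*u*(-u^2 - 1)) du.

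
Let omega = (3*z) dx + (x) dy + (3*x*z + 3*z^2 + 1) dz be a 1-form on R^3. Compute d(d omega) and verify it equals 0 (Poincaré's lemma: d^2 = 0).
d(d omega) = 0

Step 1: d omega = sum_{i<j} (∂f_j/∂x_i - ∂f_i/∂x_j) dx_i ∧ dx_j:
  coeff of dx ∧ dy: 1
  coeff of dx ∧ dz: 3*z - 3
  coeff of dy ∧ dz: 0
Step 2: Apply d again to each 2-form coefficient. The only possible 3-form in R^3 is dx ∧ dy ∧ dz, with coefficient
  ∂(coeff of dy∧dz)/∂x - ∂(coeff of dx∧dz)/∂y + ∂(coeff of dx∧dy)/∂z
  = ∂/∂x (0) - ∂/∂y (3*z - 3) + ∂/∂z (1).
Each of these terms simplifies to sums of mixed partials that cancel in pairs. The result is 0 (by equality of mixed partials for smooth functions — Schwarz / Clairaut).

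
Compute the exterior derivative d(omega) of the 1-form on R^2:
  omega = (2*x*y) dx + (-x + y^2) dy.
d(omega) = (-2*x - 1) dx ∧ dy

For a 1-form omega = sum_i f_i dx_i, the exterior derivative is
  d(omega) = sum_{i < j} (∂f_j/∂x_i - ∂f_i/∂x_j) dx_i ∧ dx_j.
  coefficient of dx ∧ dy: ∂f_2/∂x - ∂f_1/∂y = ∂(-x + y^2)/∂x - ∂(2*x*y)/∂y = -2*x - 1
Assembling: d(omega) = (-2*x - 1) dx ∧ dy.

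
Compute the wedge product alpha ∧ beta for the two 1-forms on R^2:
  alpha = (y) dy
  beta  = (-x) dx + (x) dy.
alpha ∧ beta = (x*y) dx ∧ dy

Distribute the wedge, using dx_i ∧ dx_j = -dx_j ∧ dx_i and dx_i ∧ dx_i = 0. For each pair (i, j) with i < j, the coefficient of dx_i ∧ dx_j in alpha ∧ beta is (alpha_i * beta_j - alpha_j * beta_i). Collecting: alpha ∧ beta = (x*y) dx ∧ dy.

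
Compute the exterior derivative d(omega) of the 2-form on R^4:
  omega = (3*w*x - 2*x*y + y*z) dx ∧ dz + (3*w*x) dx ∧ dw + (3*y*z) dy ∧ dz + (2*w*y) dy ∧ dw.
d(omega) = (2*x - z) dx ∧ dy ∧ dz + (3*x) dx ∧ dz ∧ dw

For a 2-form omega = sum_{i<j} g_{ij} dx_i ∧ dx_j, the exterior derivative is
  d(omega) = sum_{i<j} d(g_{ij}) ∧ dx_i ∧ dx_j = sum_{i<j, k} (∂g_{ij}/∂x_k) dx_k ∧ dx_i ∧ dx_j.
Expand each term, using dx_k ∧ dx_i ∧ dx_j = sgn(permutation) dx_{(a)} ∧ dx_{(b)} ∧ dx_{(c)} with (a < b < c) sorted:
  d(3*w*x - 2*x*y + y*z) includes (∂/∂y)(3*w*x - 2*x*y + y*z) dy = (-2*x + z) dy, which multiplied by dx ∧ dz gives (2*x - z) dx ∧ dy ∧ dz
  d(3*w*x - 2*x*y + y*z) includes (∂/∂w)(3*w*x - 2*x*y + y*z) dw = (3*x) dw, which multiplied by dx ∧ dz gives (3*x) dx ∧ dz ∧ dw
Collecting like 3-forms: d(omega) = (2*x - z) dx ∧ dy ∧ dz + (3*x) dx ∧ dz ∧ dw.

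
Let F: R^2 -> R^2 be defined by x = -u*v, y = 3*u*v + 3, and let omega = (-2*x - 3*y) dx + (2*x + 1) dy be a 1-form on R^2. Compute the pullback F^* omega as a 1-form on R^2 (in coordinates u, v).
F^* omega = (v*(u*v + 12)) du + (u*(u*v + 12)) dv

Using F^*(f dg) = (f ∘ F) d(g ∘ F), substitute each coordinate x_i by F_i(u, v) in f_i, and replace dx_i by d F_i = (∂F_i/∂u) du + (∂F_i/∂v) dv.
  For the x component: f_1(F) = -7*u*v - 9; d F_1 = (-v) du + (-u) dv
  For the y component: f_2(F) = -2*u*v + 1; d F_2 = (3*v) du + (3*u) dv
Combining and collecting du, dv coefficients:
  coeff of du: v*(u*v + 12)
  coeff of dv: u*(u*v + 12)
F^* omega = (v*(u*v + 12)) du + (u*(u*v + 12)) dv.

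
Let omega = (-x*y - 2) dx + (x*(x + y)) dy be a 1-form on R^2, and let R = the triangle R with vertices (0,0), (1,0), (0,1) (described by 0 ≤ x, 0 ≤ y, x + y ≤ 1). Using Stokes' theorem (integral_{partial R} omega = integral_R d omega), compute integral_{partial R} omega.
integral_(partial R) omega = 2/3

Stokes: integral_partial_R omega = integral_R d omega with d omega = (∂Q/∂x - ∂P/∂y) dx ∧ dy.
  ∂Q/∂x = 2*x + y
  ∂P/∂y = -x
  integrand = ∂Q/∂x - ∂P/∂y = 3*x + y.
Integrating over R: integral_0^1 integral_0^{1-x} (3*x + y) dy dx = 2/3.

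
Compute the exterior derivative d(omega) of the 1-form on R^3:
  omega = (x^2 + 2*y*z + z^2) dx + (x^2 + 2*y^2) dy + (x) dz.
d(omega) = (2*x - 2*z) dx ∧ dy + (-2*y - 2*z + 1) dx ∧ dz

For a 1-form omega = sum_i f_i dx_i, the exterior derivative is
  d(omega) = sum_{i < j} (∂f_j/∂x_i - ∂f_i/∂x_j) dx_i ∧ dx_j.
  coefficient of dx ∧ dy: ∂f_2/∂x - ∂f_1/∂y = ∂(x^2 + 2*y^2)/∂x - ∂(x^2 + 2*y*z + z^2)/∂y = 2*x - 2*z
  coefficient of dx ∧ dz: ∂f_3/∂x - ∂f_1/∂z = ∂(x)/∂x - ∂(x^2 + 2*y*z + z^2)/∂z = -2*y - 2*z + 1
Assembling: d(omega) = (2*x - 2*z) dx ∧ dy + (-2*y - 2*z + 1) dx ∧ dz.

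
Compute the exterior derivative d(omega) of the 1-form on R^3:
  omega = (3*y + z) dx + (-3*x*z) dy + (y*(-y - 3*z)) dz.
d(omega) = (-3*z - 3) dx ∧ dy + (-1) dx ∧ dz + (3*x - 2*y - 3*z) dy ∧ dz

For a 1-form omega = sum_i f_i dx_i, the exterior derivative is
  d(omega) = sum_{i < j} (∂f_j/∂x_i - ∂f_i/∂x_j) dx_i ∧ dx_j.
  coefficient of dx ∧ dy: ∂f_2/∂x - ∂f_1/∂y = ∂(-3*x*z)/∂x - ∂(3*y + z)/∂y = -3*z - 3
  coefficient of dx ∧ dz: ∂f_3/∂x - ∂f_1/∂z = ∂(y*(-y - 3*z))/∂x - ∂(3*y + z)/∂z = -1
  coefficient of dy ∧ dz: ∂f_3/∂y - ∂f_2/∂z = ∂(y*(-y - 3*z))/∂y - ∂(-3*x*z)/∂z = 3*x - 2*y - 3*z
Assembling: d(omega) = (-3*z - 3) dx ∧ dy + (-1) dx ∧ dz + (3*x - 2*y - 3*z) dy ∧ dz.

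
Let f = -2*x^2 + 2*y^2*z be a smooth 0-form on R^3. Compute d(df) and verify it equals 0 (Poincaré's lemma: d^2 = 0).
d(df) = 0

Step 1: df = sum_i (∂f/∂x_i) dx_i = (-4*x) dx + (4*y*z) dy + (2*y^2) dz.
Step 2: Apply d again. Using the 1-form formula, the coefficient of dx ∧ dy in d(df) is ∂^2 f/∂x ∂y - ∂^2 f/∂y ∂x = (0) - (0) = 0 (equality of mixed partials for smooth f).
Similarly for dx ∧ dz and dy ∧ dz — all coefficients vanish. So d(df) = 0.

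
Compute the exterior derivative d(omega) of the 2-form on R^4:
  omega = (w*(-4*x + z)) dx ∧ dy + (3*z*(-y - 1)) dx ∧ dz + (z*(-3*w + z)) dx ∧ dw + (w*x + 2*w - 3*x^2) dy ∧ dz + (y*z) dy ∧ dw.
d(omega) = (2*w - 6*x + 3*z) dx ∧ dy ∧ dz + (-4*x + z) dx ∧ dy ∧ dw + (3*w - 2*z) dx ∧ dz ∧ dw + (x - y + 2) dy ∧ dz ∧ dw

For a 2-form omega = sum_{i<j} g_{ij} dx_i ∧ dx_j, the exterior derivative is
  d(omega) = sum_{i<j} d(g_{ij}) ∧ dx_i ∧ dx_j = sum_{i<j, k} (∂g_{ij}/∂x_k) dx_k ∧ dx_i ∧ dx_j.
Expand each term, using dx_k ∧ dx_i ∧ dx_j = sgn(permutation) dx_{(a)} ∧ dx_{(b)} ∧ dx_{(c)} with (a < b < c) sorted:
  d(w*(-4*x + z)) includes (∂/∂z)(w*(-4*x + z)) dz = (w) dz, which multiplied by dx ∧ dy gives (w) dx ∧ dy ∧ dz
  d(w*(-4*x + z)) includes (∂/∂w)(w*(-4*x + z)) dw = (-4*x + z) dw, which multiplied by dx ∧ dy gives (-4*x + z) dx ∧ dy ∧ dw
  d(3*z*(-y - 1)) includes (∂/∂y)(3*z*(-y - 1)) dy = (-3*z) dy, which multiplied by dx ∧ dz gives (3*z) dx ∧ dy ∧ dz
  d(z*(-3*w + z)) includes (∂/∂z)(z*(-3*w + z)) dz = (-3*w + 2*z) dz, which multiplied by dx ∧ dw gives (3*w - 2*z) dx ∧ dz ∧ dw
  d(w*x + 2*w - 3*x^2) includes (∂/∂x)(w*x + 2*w - 3*x^2) dx = (w - 6*x) dx, which multiplied by dy ∧ dz gives (w - 6*x) dx ∧ dy ∧ dz
  d(w*x + 2*w - 3*x^2) includes (∂/∂w)(w*x + 2*w - 3*x^2) dw = (x + 2) dw, which multiplied by dy ∧ dz gives (x + 2) dy ∧ dz ∧ dw
  d(y*z) includes (∂/∂z)(y*z) dz = (y) dz, which multiplied by dy ∧ dw gives (-y) dy ∧ dz ∧ dw
Collecting like 3-forms: d(omega) = (2*w - 6*x + 3*z) dx ∧ dy ∧ dz + (-4*x + z) dx ∧ dy ∧ dw + (3*w - 2*z) dx ∧ dz ∧ dw + (x - y + 2) dy ∧ dz ∧ dw.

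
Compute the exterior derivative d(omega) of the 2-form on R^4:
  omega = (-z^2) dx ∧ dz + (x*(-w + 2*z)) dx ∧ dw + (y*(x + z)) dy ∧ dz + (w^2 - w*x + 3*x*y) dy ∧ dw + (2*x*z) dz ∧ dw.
d(omega) = (-2*x + 2*z) dx ∧ dz ∧ dw + (y) dx ∧ dy ∧ dz + (-w + 3*y) dx ∧ dy ∧ dw

For a 2-form omega = sum_{i<j} g_{ij} dx_i ∧ dx_j, the exterior derivative is
  d(omega) = sum_{i<j} d(g_{ij}) ∧ dx_i ∧ dx_j = sum_{i<j, k} (∂g_{ij}/∂x_k) dx_k ∧ dx_i ∧ dx_j.
Expand each term, using dx_k ∧ dx_i ∧ dx_j = sgn(permutation) dx_{(a)} ∧ dx_{(b)} ∧ dx_{(c)} with (a < b < c) sorted:
  d(x*(-w + 2*z)) includes (∂/∂z)(x*(-w + 2*z)) dz = (2*x) dz, which multiplied by dx ∧ dw gives (-2*x) dx ∧ dz ∧ dw
  d(y*(x + z)) includes (∂/∂x)(y*(x + z)) dx = (y) dx, which multiplied by dy ∧ dz gives (y) dx ∧ dy ∧ dz
  d(w^2 - w*x + 3*x*y) includes (∂/∂x)(w^2 - w*x + 3*x*y) dx = (-w + 3*y) dx, which multiplied by dy ∧ dw gives (-w + 3*y) dx ∧ dy ∧ dw
  d(2*x*z) includes (∂/∂x)(2*x*z) dx = (2*z) dx, which multiplied by dz ∧ dw gives (2*z) dx ∧ dz ∧ dw
Collecting like 3-forms: d(omega) = (-2*x + 2*z) dx ∧ dz ∧ dw + (y) dx ∧ dy ∧ dz + (-w + 3*y) dx ∧ dy ∧ dw.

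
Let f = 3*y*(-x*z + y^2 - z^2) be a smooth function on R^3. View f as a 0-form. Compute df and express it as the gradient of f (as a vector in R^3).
df = (-3*y*z) dx + (-3*x*z + 9*y^2 - 3*z^2) dy + (3*y*(-x - 2*z)) dz; grad f = (-3*y*z, -3*x*z + 9*y^2 - 3*z^2, 3*y*(-x - 2*z))

For a 0-form f, d f = (∂f/∂x) dx + (∂f/∂y) dy + (∂f/∂z) dz. The components of the vector representation are exactly the entries of grad f in Cartesian coordinates:
  ∂f/∂x = -3*y*z
  ∂f/∂y = -3*x*z + 9*y^2 - 3*z^2
  ∂f/∂z = 3*y*(-x - 2*z).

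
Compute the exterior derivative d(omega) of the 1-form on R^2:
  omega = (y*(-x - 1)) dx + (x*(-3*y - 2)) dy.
d(omega) = (x - 3*y - 1) dx ∧ dy

For a 1-form omega = sum_i f_i dx_i, the exterior derivative is
  d(omega) = sum_{i < j} (∂f_j/∂x_i - ∂f_i/∂x_j) dx_i ∧ dx_j.
  coefficient of dx ∧ dy: ∂f_2/∂x - ∂f_1/∂y = ∂(x*(-3*y - 2))/∂x - ∂(y*(-x - 1))/∂y = x - 3*y - 1
Assembling: d(omega) = (x - 3*y - 1) dx ∧ dy.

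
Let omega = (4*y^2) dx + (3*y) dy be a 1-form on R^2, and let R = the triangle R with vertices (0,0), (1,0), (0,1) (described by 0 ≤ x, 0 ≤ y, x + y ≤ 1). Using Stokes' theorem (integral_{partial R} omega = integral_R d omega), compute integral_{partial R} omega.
integral_(partial R) omega = -4/3

Stokes: integral_partial_R omega = integral_R d omega with d omega = (∂Q/∂x - ∂P/∂y) dx ∧ dy.
  ∂Q/∂x = 0
  ∂P/∂y = 8*y
  integrand = ∂Q/∂x - ∂P/∂y = -8*y.
Integrating over R: integral_0^1 integral_0^{1-x} (-8*y) dy dx = -4/3.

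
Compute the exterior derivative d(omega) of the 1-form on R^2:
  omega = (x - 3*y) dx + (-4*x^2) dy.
d(omega) = (3 - 8*x) dx ∧ dy

For a 1-form omega = sum_i f_i dx_i, the exterior derivative is
  d(omega) = sum_{i < j} (∂f_j/∂x_i - ∂f_i/∂x_j) dx_i ∧ dx_j.
  coefficient of dx ∧ dy: ∂f_2/∂x - ∂f_1/∂y = ∂(-4*x^2)/∂x - ∂(x - 3*y)/∂y = 3 - 8*x
Assembling: d(omega) = (3 - 8*x) dx ∧ dy.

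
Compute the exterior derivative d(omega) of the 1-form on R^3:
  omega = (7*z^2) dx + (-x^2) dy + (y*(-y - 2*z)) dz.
d(omega) = (-2*x) dx ∧ dy + (-14*z) dx ∧ dz + (-2*y - 2*z) dy ∧ dz

For a 1-form omega = sum_i f_i dx_i, the exterior derivative is
  d(omega) = sum_{i < j} (∂f_j/∂x_i - ∂f_i/∂x_j) dx_i ∧ dx_j.
  coefficient of dx ∧ dy: ∂f_2/∂x - ∂f_1/∂y = ∂(-x^2)/∂x - ∂(7*z^2)/∂y = -2*x
  coefficient of dx ∧ dz: ∂f_3/∂x - ∂f_1/∂z = ∂(y*(-y - 2*z))/∂x - ∂(7*z^2)/∂z = -14*z
  coefficient of dy ∧ dz: ∂f_3/∂y - ∂f_2/∂z = ∂(y*(-y - 2*z))/∂y - ∂(-x^2)/∂z = -2*y - 2*z
Assembling: d(omega) = (-2*x) dx ∧ dy + (-14*z) dx ∧ dz + (-2*y - 2*z) dy ∧ dz.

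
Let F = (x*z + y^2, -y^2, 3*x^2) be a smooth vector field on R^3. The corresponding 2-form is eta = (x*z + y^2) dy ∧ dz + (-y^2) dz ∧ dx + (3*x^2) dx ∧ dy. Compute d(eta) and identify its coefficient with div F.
d(eta) = (-2*y + z) dx ∧ dy ∧ dz; div F = -2*y + z

For a 2-form in R^3 of the form above, applying d gives a 3-form with coefficient ∂P/∂x + ∂Q/∂y + ∂R/∂z:
  ∂P/∂x = z
  ∂Q/∂y = -2*y
  ∂R/∂z = 0
Sum = -2*y + z, which is exactly div F.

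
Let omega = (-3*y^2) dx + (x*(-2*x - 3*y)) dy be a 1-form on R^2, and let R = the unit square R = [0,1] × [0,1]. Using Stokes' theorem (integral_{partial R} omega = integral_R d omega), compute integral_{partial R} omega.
integral_(partial R) omega = -1/2

Stokes: integral_partial_R omega = integral_R d omega with d omega = (∂Q/∂x - ∂P/∂y) dx ∧ dy.
  ∂Q/∂x = -4*x - 3*y
  ∂P/∂y = -6*y
  integrand = ∂Q/∂x - ∂P/∂y = -4*x + 3*y.
Integrating over R: integral_0^1 integral_0^1 (-4*x + 3*y) dx dy = -1/2.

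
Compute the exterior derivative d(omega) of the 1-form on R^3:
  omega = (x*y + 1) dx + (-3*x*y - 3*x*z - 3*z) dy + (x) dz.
d(omega) = (-x - 3*y - 3*z) dx ∧ dy + (1) dx ∧ dz + (3*x + 3) dy ∧ dz

For a 1-form omega = sum_i f_i dx_i, the exterior derivative is
  d(omega) = sum_{i < j} (∂f_j/∂x_i - ∂f_i/∂x_j) dx_i ∧ dx_j.
  coefficient of dx ∧ dy: ∂f_2/∂x - ∂f_1/∂y = ∂(-3*x*y - 3*x*z - 3*z)/∂x - ∂(x*y + 1)/∂y = -x - 3*y - 3*z
  coefficient of dx ∧ dz: ∂f_3/∂x - ∂f_1/∂z = ∂(x)/∂x - ∂(x*y + 1)/∂z = 1
  coefficient of dy ∧ dz: ∂f_3/∂y - ∂f_2/∂z = ∂(x)/∂y - ∂(-3*x*y - 3*x*z - 3*z)/∂z = 3*x + 3
Assembling: d(omega) = (-x - 3*y - 3*z) dx ∧ dy + (1) dx ∧ dz + (3*x + 3) dy ∧ dz.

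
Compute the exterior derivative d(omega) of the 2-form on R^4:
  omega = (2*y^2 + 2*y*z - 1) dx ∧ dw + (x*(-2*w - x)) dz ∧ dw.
d(omega) = (-4*y - 2*z) dx ∧ dy ∧ dw + (-2*w - 2*x - 2*y) dx ∧ dz ∧ dw

For a 2-form omega = sum_{i<j} g_{ij} dx_i ∧ dx_j, the exterior derivative is
  d(omega) = sum_{i<j} d(g_{ij}) ∧ dx_i ∧ dx_j = sum_{i<j, k} (∂g_{ij}/∂x_k) dx_k ∧ dx_i ∧ dx_j.
Expand each term, using dx_k ∧ dx_i ∧ dx_j = sgn(permutation) dx_{(a)} ∧ dx_{(b)} ∧ dx_{(c)} with (a < b < c) sorted:
  d(2*y^2 + 2*y*z - 1) includes (∂/∂y)(2*y^2 + 2*y*z - 1) dy = (4*y + 2*z) dy, which multiplied by dx ∧ dw gives (-4*y - 2*z) dx ∧ dy ∧ dw
  d(2*y^2 + 2*y*z - 1) includes (∂/∂z)(2*y^2 + 2*y*z - 1) dz = (2*y) dz, which multiplied by dx ∧ dw gives (-2*y) dx ∧ dz ∧ dw
  d(x*(-2*w - x)) includes (∂/∂x)(x*(-2*w - x)) dx = (-2*w - 2*x) dx, which multiplied by dz ∧ dw gives (-2*w - 2*x) dx ∧ dz ∧ dw
Collecting like 3-forms: d(omega) = (-4*y - 2*z) dx ∧ dy ∧ dw + (-2*w - 2*x - 2*y) dx ∧ dz ∧ dw.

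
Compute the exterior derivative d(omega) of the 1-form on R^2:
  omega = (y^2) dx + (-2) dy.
d(omega) = (-2*y) dx ∧ dy

For a 1-form omega = sum_i f_i dx_i, the exterior derivative is
  d(omega) = sum_{i < j} (∂f_j/∂x_i - ∂f_i/∂x_j) dx_i ∧ dx_j.
  coefficient of dx ∧ dy: ∂f_2/∂x - ∂f_1/∂y = ∂(-2)/∂x - ∂(y^2)/∂y = -2*y
Assembling: d(omega) = (-2*y) dx ∧ dy.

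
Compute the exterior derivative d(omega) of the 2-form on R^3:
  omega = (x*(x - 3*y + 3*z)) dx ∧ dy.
d(omega) = (3*x) dx ∧ dy ∧ dz

For a 2-form omega = sum_{i<j} g_{ij} dx_i ∧ dx_j, the exterior derivative is
  d(omega) = sum_{i<j} d(g_{ij}) ∧ dx_i ∧ dx_j = sum_{i<j, k} (∂g_{ij}/∂x_k) dx_k ∧ dx_i ∧ dx_j.
Expand each term, using dx_k ∧ dx_i ∧ dx_j = sgn(permutation) dx_{(a)} ∧ dx_{(b)} ∧ dx_{(c)} with (a < b < c) sorted:
  d(x*(x - 3*y + 3*z)) includes (∂/∂z)(x*(x - 3*y + 3*z)) dz = (3*x) dz, which multiplied by dx ∧ dy gives (3*x) dx ∧ dy ∧ dz
Collecting like 3-forms: d(omega) = (3*x) dx ∧ dy ∧ dz.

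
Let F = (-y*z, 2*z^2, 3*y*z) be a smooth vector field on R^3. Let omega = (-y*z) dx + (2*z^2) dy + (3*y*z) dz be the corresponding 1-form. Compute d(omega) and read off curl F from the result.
d(omega) = (-z) dy ∧ dz + (-y) dz ∧ dx + (z) dx ∧ dy; curl F = (-z, -y, z)

d omega = sum_{i<j} (∂f_j/∂x_i - ∂f_i/∂x_j) dx_i ∧ dx_j. Under the identification (dy ∧ dz, dz ∧ dx, dx ∧ dy) ↔ (e_x, e_y, e_z), the coefficients are exactly the components of curl F. Compute:
  ∂R/∂y - ∂Q/∂z = (3*z) - (4*z) = -z
  ∂P/∂z - ∂R/∂x = (-y) - (0) = -y
  ∂Q/∂x - ∂P/∂y = (0) - (-z) = z.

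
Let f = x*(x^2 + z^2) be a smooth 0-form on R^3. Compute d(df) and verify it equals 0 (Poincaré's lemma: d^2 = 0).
d(df) = 0

Step 1: df = sum_i (∂f/∂x_i) dx_i = (3*x^2 + z^2) dx + (0) dy + (2*x*z) dz.
Step 2: Apply d again. Using the 1-form formula, the coefficient of dx ∧ dy in d(df) is ∂^2 f/∂x ∂y - ∂^2 f/∂y ∂x = (0) - (0) = 0 (equality of mixed partials for smooth f).
Similarly for dx ∧ dz and dy ∧ dz — all coefficients vanish. So d(df) = 0.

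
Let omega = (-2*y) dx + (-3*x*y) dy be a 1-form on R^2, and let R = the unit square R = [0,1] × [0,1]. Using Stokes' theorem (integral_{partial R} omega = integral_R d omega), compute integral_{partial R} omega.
integral_(partial R) omega = 1/2

Stokes: integral_partial_R omega = integral_R d omega with d omega = (∂Q/∂x - ∂P/∂y) dx ∧ dy.
  ∂Q/∂x = -3*y
  ∂P/∂y = -2
  integrand = ∂Q/∂x - ∂P/∂y = 2 - 3*y.
Integrating over R: integral_0^1 integral_0^1 (2 - 3*y) dx dy = 1/2.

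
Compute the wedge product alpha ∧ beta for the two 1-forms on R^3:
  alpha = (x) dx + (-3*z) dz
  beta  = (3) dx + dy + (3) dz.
alpha ∧ beta = (x) dx ∧ dy + (3*x + 9*z) dx ∧ dz + (3*z) dy ∧ dz

Distribute the wedge, using dx_i ∧ dx_j = -dx_j ∧ dx_i and dx_i ∧ dx_i = 0. For each pair (i, j) with i < j, the coefficient of dx_i ∧ dx_j in alpha ∧ beta is (alpha_i * beta_j - alpha_j * beta_i). Collecting: alpha ∧ beta = (x) dx ∧ dy + (3*x + 9*z) dx ∧ dz + (3*z) dy ∧ dz.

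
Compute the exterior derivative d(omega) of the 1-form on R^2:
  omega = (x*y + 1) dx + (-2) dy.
d(omega) = (-x) dx ∧ dy

For a 1-form omega = sum_i f_i dx_i, the exterior derivative is
  d(omega) = sum_{i < j} (∂f_j/∂x_i - ∂f_i/∂x_j) dx_i ∧ dx_j.
  coefficient of dx ∧ dy: ∂f_2/∂x - ∂f_1/∂y = ∂(-2)/∂x - ∂(x*y + 1)/∂y = -x
Assembling: d(omega) = (-x) dx ∧ dy.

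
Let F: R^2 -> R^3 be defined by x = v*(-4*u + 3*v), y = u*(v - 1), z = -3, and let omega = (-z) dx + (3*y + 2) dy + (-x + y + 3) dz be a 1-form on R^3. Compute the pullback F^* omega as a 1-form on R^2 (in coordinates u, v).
F^* omega = (3*u*v^2 - 6*u*v + 3*u - 10*v - 2) du + (3*u^2*v - 3*u^2 - 10*u + 18*v) dv

Using F^*(f dg) = (f ∘ F) d(g ∘ F), substitute each coordinate x_i by F_i(u, v) in f_i, and replace dx_i by d F_i = (∂F_i/∂u) du + (∂F_i/∂v) dv.
  For the x component: f_1(F) = 3; d F_1 = (-4*v) du + (-4*u + 6*v) dv
  For the y component: f_2(F) = 3*u*v - 3*u + 2; d F_2 = (v - 1) du + (u) dv
  For the z component: f_3(F) = 5*u*v - u - 3*v^2 + 3; d F_3 = (0) du + (0) dv
Combining and collecting du, dv coefficients:
  coeff of du: 3*u*v^2 - 6*u*v + 3*u - 10*v - 2
  coeff of dv: 3*u^2*v - 3*u^2 - 10*u + 18*v
F^* omega = (3*u*v^2 - 6*u*v + 3*u - 10*v - 2) du + (3*u^2*v - 3*u^2 - 10*u + 18*v) dv.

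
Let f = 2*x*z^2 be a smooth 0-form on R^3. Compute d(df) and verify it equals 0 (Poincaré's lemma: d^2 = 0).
d(df) = 0

Step 1: df = sum_i (∂f/∂x_i) dx_i = (2*z^2) dx + (0) dy + (4*x*z) dz.
Step 2: Apply d again. Using the 1-form formula, the coefficient of dx ∧ dy in d(df) is ∂^2 f/∂x ∂y - ∂^2 f/∂y ∂x = (0) - (0) = 0 (equality of mixed partials for smooth f).
Similarly for dx ∧ dz and dy ∧ dz — all coefficients vanish. So d(df) = 0.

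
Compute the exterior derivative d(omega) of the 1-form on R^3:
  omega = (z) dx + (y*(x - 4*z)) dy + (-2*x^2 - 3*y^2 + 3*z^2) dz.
d(omega) = (y) dx ∧ dy + (-4*x - 1) dx ∧ dz + (-2*y) dy ∧ dz

For a 1-form omega = sum_i f_i dx_i, the exterior derivative is
  d(omega) = sum_{i < j} (∂f_j/∂x_i - ∂f_i/∂x_j) dx_i ∧ dx_j.
  coefficient of dx ∧ dy: ∂f_2/∂x - ∂f_1/∂y = ∂(y*(x - 4*z))/∂x - ∂(z)/∂y = y
  coefficient of dx ∧ dz: ∂f_3/∂x - ∂f_1/∂z = ∂(-2*x^2 - 3*y^2 + 3*z^2)/∂x - ∂(z)/∂z = -4*x - 1
  coefficient of dy ∧ dz: ∂f_3/∂y - ∂f_2/∂z = ∂(-2*x^2 - 3*y^2 + 3*z^2)/∂y - ∂(y*(x - 4*z))/∂z = -2*y
Assembling: d(omega) = (y) dx ∧ dy + (-4*x - 1) dx ∧ dz + (-2*y) dy ∧ dz.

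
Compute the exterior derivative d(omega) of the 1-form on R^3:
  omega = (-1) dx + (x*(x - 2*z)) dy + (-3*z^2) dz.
d(omega) = (2*x - 2*z) dx ∧ dy + (2*x) dy ∧ dz

For a 1-form omega = sum_i f_i dx_i, the exterior derivative is
  d(omega) = sum_{i < j} (∂f_j/∂x_i - ∂f_i/∂x_j) dx_i ∧ dx_j.
  coefficient of dx ∧ dy: ∂f_2/∂x - ∂f_1/∂y = ∂(x*(x - 2*z))/∂x - ∂(-1)/∂y = 2*x - 2*z
  coefficient of dy ∧ dz: ∂f_3/∂y - ∂f_2/∂z = ∂(-3*z^2)/∂y - ∂(x*(x - 2*z))/∂z = 2*x
Assembling: d(omega) = (2*x - 2*z) dx ∧ dy + (2*x) dy ∧ dz.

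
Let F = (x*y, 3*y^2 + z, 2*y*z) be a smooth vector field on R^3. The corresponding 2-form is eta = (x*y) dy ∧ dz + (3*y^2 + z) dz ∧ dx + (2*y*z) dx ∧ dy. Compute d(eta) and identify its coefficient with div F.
d(eta) = (9*y) dx ∧ dy ∧ dz; div F = 9*y

For a 2-form in R^3 of the form above, applying d gives a 3-form with coefficient ∂P/∂x + ∂Q/∂y + ∂R/∂z:
  ∂P/∂x = y
  ∂Q/∂y = 6*y
  ∂R/∂z = 2*y
Sum = 9*y, which is exactly div F.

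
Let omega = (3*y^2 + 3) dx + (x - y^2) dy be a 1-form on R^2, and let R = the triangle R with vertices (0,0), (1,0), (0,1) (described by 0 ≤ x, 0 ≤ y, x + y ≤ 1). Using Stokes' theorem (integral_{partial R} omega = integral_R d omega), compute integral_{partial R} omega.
integral_(partial R) omega = -1/2

Stokes: integral_partial_R omega = integral_R d omega with d omega = (∂Q/∂x - ∂P/∂y) dx ∧ dy.
  ∂Q/∂x = 1
  ∂P/∂y = 6*y
  integrand = ∂Q/∂x - ∂P/∂y = 1 - 6*y.
Integrating over R: integral_0^1 integral_0^{1-x} (1 - 6*y) dy dx = -1/2.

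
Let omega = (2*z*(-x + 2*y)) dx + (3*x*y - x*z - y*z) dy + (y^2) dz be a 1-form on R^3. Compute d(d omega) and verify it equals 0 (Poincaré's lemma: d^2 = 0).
d(d omega) = 0

Step 1: d omega = sum_{i<j} (∂f_j/∂x_i - ∂f_i/∂x_j) dx_i ∧ dx_j:
  coeff of dx ∧ dy: 3*y - 5*z
  coeff of dx ∧ dz: 2*x - 4*y
  coeff of dy ∧ dz: x + 3*y
Step 2: Apply d again to each 2-form coefficient. The only possible 3-form in R^3 is dx ∧ dy ∧ dz, with coefficient
  ∂(coeff of dy∧dz)/∂x - ∂(coeff of dx∧dz)/∂y + ∂(coeff of dx∧dy)/∂z
  = ∂/∂x (x + 3*y) - ∂/∂y (2*x - 4*y) + ∂/∂z (3*y - 5*z).
Each of these terms simplifies to sums of mixed partials that cancel in pairs. The result is 0 (by equality of mixed partials for smooth functions — Schwarz / Clairaut).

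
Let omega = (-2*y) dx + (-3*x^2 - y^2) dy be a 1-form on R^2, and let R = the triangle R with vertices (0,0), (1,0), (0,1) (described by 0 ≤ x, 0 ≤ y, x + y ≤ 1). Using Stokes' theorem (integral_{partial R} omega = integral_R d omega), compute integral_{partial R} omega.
integral_(partial R) omega = 0

Stokes: integral_partial_R omega = integral_R d omega with d omega = (∂Q/∂x - ∂P/∂y) dx ∧ dy.
  ∂Q/∂x = -6*x
  ∂P/∂y = -2
  integrand = ∂Q/∂x - ∂P/∂y = 2 - 6*x.
Integrating over R: integral_0^1 integral_0^{1-x} (2 - 6*x) dy dx = 0.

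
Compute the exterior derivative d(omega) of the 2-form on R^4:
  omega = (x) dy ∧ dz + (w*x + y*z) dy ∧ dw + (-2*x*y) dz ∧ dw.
d(omega) = (1) dx ∧ dy ∧ dz + (w) dx ∧ dy ∧ dw + (-2*x - y) dy ∧ dz ∧ dw + (-2*y) dx ∧ dz ∧ dw

For a 2-form omega = sum_{i<j} g_{ij} dx_i ∧ dx_j, the exterior derivative is
  d(omega) = sum_{i<j} d(g_{ij}) ∧ dx_i ∧ dx_j = sum_{i<j, k} (∂g_{ij}/∂x_k) dx_k ∧ dx_i ∧ dx_j.
Expand each term, using dx_k ∧ dx_i ∧ dx_j = sgn(permutation) dx_{(a)} ∧ dx_{(b)} ∧ dx_{(c)} with (a < b < c) sorted:
  d(x) includes (∂/∂x)(x) dx = (1) dx, which multiplied by dy ∧ dz gives (1) dx ∧ dy ∧ dz
  d(w*x + y*z) includes (∂/∂x)(w*x + y*z) dx = (w) dx, which multiplied by dy ∧ dw gives (w) dx ∧ dy ∧ dw
  d(w*x + y*z) includes (∂/∂z)(w*x + y*z) dz = (y) dz, which multiplied by dy ∧ dw gives (-y) dy ∧ dz ∧ dw
  d(-2*x*y) includes (∂/∂x)(-2*x*y) dx = (-2*y) dx, which multiplied by dz ∧ dw gives (-2*y) dx ∧ dz ∧ dw
  d(-2*x*y) includes (∂/∂y)(-2*x*y) dy = (-2*x) dy, which multiplied by dz ∧ dw gives (-2*x) dy ∧ dz ∧ dw
Collecting like 3-forms: d(omega) = (1) dx ∧ dy ∧ dz + (w) dx ∧ dy ∧ dw + (-2*x - y) dy ∧ dz ∧ dw + (-2*y) dx ∧ dz ∧ dw.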